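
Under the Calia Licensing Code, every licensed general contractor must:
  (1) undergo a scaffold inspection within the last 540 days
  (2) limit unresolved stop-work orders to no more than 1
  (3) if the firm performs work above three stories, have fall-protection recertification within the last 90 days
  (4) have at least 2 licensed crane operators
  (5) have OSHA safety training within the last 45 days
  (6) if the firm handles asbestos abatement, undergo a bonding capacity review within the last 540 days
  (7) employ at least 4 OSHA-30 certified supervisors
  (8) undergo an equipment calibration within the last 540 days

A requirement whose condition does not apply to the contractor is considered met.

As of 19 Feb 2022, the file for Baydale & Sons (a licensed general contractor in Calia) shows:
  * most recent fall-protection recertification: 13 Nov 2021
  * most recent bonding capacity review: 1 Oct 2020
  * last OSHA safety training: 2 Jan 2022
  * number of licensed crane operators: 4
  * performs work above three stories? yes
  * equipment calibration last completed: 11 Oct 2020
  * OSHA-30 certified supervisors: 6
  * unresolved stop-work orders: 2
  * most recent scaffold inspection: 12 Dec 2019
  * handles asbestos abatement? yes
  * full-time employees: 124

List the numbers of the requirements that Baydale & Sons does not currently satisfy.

1. scaffold inspection 800 days ago vs limit 540 → not met
2. unresolved stop-work orders 2 > 1 → not met
3. condition 'performs work above three stories' holds; fall-protection recertification 98 days ago vs limit 90 → not met
4. licensed crane operators 4 ≥ 2 → met
5. OSHA safety training 48 days ago vs limit 45 → not met
6. condition 'handles asbestos abatement' holds; bonding capacity review 506 days ago vs limit 540 → met
7. OSHA-30 certified supervisors 6 ≥ 4 → met
8. equipment calibration 496 days ago vs limit 540 → met
Not met: 1, 2, 3, 5

1, 2, 3, 5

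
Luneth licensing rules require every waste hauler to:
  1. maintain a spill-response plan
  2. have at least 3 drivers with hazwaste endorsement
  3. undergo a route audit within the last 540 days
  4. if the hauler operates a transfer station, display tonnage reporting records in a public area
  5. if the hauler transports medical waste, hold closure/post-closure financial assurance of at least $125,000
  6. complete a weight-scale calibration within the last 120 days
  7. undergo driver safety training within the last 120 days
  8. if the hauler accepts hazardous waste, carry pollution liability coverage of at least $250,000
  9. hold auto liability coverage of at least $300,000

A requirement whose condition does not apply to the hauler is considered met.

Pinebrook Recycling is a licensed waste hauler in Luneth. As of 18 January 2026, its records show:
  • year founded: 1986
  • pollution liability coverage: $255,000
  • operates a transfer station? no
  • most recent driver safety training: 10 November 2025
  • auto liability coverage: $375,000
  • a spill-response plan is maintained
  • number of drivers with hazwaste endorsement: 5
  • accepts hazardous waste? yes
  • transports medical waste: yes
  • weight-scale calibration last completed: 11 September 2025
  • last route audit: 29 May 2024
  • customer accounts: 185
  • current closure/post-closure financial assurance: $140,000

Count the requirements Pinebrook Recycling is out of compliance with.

1. spill-response plan present → met
2. drivers with hazwaste endorsement 5 ≥ 3 → met
3. route audit 599 days ago vs limit 540 → not met
4. condition 'operates a transfer station' does not hold → requirement n/a → met
5. condition 'transports medical waste' holds; closure/post-closure financial assurance $140,000 ≥ $125,000 → met
6. weight-scale calibration 129 days ago vs limit 120 → not met
7. driver safety training 69 days ago vs limit 120 → met
8. condition 'accepts hazardous waste' holds; pollution liability coverage $255,000 ≥ $250,000 → met
9. auto liability coverage $375,000 ≥ $300,000 → met
Not met: 2 of 9

2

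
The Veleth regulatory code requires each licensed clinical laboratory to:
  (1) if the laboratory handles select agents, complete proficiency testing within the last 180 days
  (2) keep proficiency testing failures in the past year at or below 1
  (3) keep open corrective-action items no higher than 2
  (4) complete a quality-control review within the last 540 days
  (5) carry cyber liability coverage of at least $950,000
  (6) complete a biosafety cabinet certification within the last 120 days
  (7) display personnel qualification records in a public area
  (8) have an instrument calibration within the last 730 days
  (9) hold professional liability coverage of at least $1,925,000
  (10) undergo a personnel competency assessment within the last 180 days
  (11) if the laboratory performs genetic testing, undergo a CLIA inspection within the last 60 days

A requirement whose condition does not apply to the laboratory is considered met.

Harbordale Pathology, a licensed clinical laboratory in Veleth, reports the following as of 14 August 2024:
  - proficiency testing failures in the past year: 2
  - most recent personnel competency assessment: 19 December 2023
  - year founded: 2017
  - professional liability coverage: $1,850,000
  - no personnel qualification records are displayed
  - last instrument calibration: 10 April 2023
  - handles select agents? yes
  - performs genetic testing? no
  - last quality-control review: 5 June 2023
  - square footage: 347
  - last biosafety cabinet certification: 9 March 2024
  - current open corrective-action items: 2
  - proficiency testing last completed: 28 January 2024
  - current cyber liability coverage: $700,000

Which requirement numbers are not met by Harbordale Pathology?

1. condition 'handles select agents' holds; proficiency testing 199 days ago vs limit 180 → not met
2. proficiency testing failures in the past year 2 > 1 → not met
3. open corrective-action items 2 ≤ 2 → met
4. quality-control review 436 days ago vs limit 540 → met
5. cyber liability coverage $700,000 < $950,000 → not met
6. biosafety cabinet certification 158 days ago vs limit 120 → not met
7. personnel qualification records absent → not met
8. instrument calibration 492 days ago vs limit 730 → met
9. professional liability coverage $1,850,000 < $1,925,000 → not met
10. personnel competency assessment 239 days ago vs limit 180 → not met
11. condition 'performs genetic testing' does not hold → requirement n/a → met
Not met: 1, 2, 5, 6, 7, 9, 10

1, 2, 5, 6, 7, 9, 10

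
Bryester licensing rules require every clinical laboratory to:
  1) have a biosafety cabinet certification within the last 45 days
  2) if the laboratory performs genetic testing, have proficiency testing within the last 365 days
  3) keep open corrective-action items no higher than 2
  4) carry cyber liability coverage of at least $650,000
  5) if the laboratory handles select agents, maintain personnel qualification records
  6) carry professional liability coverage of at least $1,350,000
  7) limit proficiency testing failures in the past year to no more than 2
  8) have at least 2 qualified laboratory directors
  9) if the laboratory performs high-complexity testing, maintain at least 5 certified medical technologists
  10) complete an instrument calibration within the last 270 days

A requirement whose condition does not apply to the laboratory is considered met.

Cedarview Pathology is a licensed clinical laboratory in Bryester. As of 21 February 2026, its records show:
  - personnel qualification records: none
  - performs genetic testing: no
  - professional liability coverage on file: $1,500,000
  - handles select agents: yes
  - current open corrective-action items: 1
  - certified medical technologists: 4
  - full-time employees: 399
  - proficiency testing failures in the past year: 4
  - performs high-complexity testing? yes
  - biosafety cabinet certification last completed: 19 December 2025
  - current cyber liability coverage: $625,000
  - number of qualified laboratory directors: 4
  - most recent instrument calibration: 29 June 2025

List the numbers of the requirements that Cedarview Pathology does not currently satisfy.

1, 4, 5, 7, 9

1. biosafety cabinet certification 64 days ago vs limit 45 → not met
2. condition 'performs genetic testing' does not hold → requirement n/a → met
3. open corrective-action items 1 ≤ 2 → met
4. cyber liability coverage $625,000 < $650,000 → not met
5. condition 'handles select agents' holds; personnel qualification records absent → not met
6. professional liability coverage $1,500,000 ≥ $1,350,000 → met
7. proficiency testing failures in the past year 4 > 2 → not met
8. qualified laboratory directors 4 ≥ 2 → met
9. condition 'performs high-complexity testing' holds; certified medical technologists 4 < 5 → not met
10. instrument calibration 237 days ago vs limit 270 → met
Not met: 1, 4, 5, 7, 9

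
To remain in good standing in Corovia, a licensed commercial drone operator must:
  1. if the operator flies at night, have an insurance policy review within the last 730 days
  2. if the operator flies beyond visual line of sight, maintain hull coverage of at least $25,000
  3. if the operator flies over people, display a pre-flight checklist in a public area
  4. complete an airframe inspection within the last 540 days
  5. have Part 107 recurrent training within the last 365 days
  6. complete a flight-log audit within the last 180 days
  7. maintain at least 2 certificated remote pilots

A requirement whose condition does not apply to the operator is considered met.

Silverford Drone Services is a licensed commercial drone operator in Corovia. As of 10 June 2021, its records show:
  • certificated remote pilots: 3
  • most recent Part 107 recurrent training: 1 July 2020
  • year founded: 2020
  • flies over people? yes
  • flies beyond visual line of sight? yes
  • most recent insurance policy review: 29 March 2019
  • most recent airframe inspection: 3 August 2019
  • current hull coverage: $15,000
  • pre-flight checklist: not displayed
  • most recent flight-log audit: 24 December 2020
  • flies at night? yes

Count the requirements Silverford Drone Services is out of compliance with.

1. condition 'flies at night' holds; insurance policy review 804 days ago vs limit 730 → not met
2. condition 'flies beyond visual line of sight' holds; hull coverage $15,000 < $25,000 → not met
3. condition 'flies over people' holds; pre-flight checklist absent → not met
4. airframe inspection 677 days ago vs limit 540 → not met
5. Part 107 recurrent training 344 days ago vs limit 365 → met
6. flight-log audit 168 days ago vs limit 180 → met
7. certificated remote pilots 3 ≥ 2 → met
Not met: 4 of 7

4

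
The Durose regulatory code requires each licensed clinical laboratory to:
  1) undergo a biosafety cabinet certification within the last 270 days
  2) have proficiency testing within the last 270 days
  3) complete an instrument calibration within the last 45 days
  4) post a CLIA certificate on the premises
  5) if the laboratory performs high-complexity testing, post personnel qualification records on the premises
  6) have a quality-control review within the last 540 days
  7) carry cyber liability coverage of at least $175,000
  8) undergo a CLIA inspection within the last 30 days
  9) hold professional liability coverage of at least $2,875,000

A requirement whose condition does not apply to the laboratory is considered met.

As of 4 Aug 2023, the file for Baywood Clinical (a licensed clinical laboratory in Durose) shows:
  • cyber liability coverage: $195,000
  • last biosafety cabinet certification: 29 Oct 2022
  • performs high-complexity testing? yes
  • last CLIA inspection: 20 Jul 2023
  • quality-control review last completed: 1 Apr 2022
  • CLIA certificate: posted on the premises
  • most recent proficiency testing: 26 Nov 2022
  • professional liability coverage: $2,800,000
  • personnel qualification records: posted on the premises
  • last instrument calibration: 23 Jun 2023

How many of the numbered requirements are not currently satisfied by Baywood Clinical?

1. biosafety cabinet certification 279 days ago vs limit 270 → not met
2. proficiency testing 251 days ago vs limit 270 → met
3. instrument calibration 42 days ago vs limit 45 → met
4. CLIA certificate present → met
5. condition 'performs high-complexity testing' holds; personnel qualification records present → met
6. quality-control review 490 days ago vs limit 540 → met
7. cyber liability coverage $195,000 ≥ $175,000 → met
8. CLIA inspection 15 days ago vs limit 30 → met
9. professional liability coverage $2,800,000 < $2,875,000 → not met
Not met: 2 of 9

2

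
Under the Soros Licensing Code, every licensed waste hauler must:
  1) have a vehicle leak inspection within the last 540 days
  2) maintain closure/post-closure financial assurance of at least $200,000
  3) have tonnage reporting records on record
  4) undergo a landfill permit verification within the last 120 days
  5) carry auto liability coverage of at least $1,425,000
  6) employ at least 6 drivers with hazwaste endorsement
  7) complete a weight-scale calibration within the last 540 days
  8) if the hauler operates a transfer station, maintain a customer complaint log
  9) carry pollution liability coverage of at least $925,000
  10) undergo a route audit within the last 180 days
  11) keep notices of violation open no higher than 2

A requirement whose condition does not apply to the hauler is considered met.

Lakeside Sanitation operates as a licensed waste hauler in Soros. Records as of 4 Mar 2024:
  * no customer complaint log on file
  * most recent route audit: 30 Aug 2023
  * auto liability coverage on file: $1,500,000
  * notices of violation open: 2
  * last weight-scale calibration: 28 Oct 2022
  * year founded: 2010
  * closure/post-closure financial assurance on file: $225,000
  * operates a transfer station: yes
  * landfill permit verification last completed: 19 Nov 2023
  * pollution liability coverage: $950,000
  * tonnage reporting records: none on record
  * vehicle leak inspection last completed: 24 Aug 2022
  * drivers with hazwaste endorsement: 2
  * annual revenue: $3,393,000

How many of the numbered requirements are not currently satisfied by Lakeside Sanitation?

1. vehicle leak inspection 558 days ago vs limit 540 → not met
2. closure/post-closure financial assurance $225,000 ≥ $200,000 → met
3. tonnage reporting records absent → not met
4. landfill permit verification 106 days ago vs limit 120 → met
5. auto liability coverage $1,500,000 ≥ $1,425,000 → met
6. drivers with hazwaste endorsement 2 < 6 → not met
7. weight-scale calibration 493 days ago vs limit 540 → met
8. condition 'operates a transfer station' holds; customer complaint log absent → not met
9. pollution liability coverage $950,000 ≥ $925,000 → met
10. route audit 187 days ago vs limit 180 → not met
11. notices of violation open 2 ≤ 2 → met
Not met: 5 of 11

5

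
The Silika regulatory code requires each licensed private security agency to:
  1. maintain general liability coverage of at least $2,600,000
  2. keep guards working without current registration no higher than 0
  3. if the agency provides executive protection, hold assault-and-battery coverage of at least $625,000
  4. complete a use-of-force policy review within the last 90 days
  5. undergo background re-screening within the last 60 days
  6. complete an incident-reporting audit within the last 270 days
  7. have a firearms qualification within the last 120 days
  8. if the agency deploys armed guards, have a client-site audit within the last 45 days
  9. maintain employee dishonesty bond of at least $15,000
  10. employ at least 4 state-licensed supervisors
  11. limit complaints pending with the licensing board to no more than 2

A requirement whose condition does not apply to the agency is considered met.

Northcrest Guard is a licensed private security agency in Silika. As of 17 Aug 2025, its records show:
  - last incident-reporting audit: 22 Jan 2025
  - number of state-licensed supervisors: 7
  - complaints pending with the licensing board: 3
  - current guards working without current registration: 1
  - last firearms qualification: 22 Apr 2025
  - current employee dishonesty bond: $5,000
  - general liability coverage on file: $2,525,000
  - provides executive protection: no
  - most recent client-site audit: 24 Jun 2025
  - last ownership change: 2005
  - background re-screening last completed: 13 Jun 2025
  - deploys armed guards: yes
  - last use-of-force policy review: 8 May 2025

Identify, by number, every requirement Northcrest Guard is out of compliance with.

1. general liability coverage $2,525,000 < $2,600,000 → not met
2. guards working without current registration 1 > 0 → not met
3. condition 'provides executive protection' does not hold → requirement n/a → met
4. use-of-force policy review 101 days ago vs limit 90 → not met
5. background re-screening 65 days ago vs limit 60 → not met
6. incident-reporting audit 207 days ago vs limit 270 → met
7. firearms qualification 117 days ago vs limit 120 → met
8. condition 'deploys armed guards' holds; client-site audit 54 days ago vs limit 45 → not met
9. employee dishonesty bond $5,000 < $15,000 → not met
10. state-licensed supervisors 7 ≥ 4 → met
11. complaints pending with the licensing board 3 > 2 → not met
Not met: 1, 2, 4, 5, 8, 9, 11

1, 2, 4, 5, 8, 9, 11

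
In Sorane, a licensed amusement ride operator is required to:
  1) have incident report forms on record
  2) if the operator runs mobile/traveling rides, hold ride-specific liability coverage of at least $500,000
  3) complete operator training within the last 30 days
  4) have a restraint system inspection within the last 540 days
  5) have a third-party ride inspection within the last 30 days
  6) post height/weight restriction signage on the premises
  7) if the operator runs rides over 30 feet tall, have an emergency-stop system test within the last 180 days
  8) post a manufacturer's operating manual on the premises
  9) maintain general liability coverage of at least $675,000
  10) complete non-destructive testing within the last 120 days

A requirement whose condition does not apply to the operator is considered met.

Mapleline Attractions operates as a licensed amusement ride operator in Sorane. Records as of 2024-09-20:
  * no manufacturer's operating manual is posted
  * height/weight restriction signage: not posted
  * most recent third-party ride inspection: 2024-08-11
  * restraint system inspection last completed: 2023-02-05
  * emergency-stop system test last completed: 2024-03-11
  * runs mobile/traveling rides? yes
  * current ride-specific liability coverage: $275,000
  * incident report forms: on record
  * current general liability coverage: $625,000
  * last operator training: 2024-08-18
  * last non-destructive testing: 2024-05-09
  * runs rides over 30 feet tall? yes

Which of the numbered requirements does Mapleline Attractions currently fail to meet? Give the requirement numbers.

1. incident report forms present → met
2. condition 'runs mobile/traveling rides' holds; ride-specific liability coverage $275,000 < $500,000 → not met
3. operator training 33 days ago vs limit 30 → not met
4. restraint system inspection 593 days ago vs limit 540 → not met
5. third-party ride inspection 40 days ago vs limit 30 → not met
6. height/weight restriction signage absent → not met
7. condition 'runs rides over 30 feet tall' holds; emergency-stop system test 193 days ago vs limit 180 → not met
8. manufacturer's operating manual absent → not met
9. general liability coverage $625,000 < $675,000 → not met
10. non-destructive testing 134 days ago vs limit 120 → not met
Not met: 2, 3, 4, 5, 6, 7, 8, 9, 10

2, 3, 4, 5, 6, 7, 8, 9, 10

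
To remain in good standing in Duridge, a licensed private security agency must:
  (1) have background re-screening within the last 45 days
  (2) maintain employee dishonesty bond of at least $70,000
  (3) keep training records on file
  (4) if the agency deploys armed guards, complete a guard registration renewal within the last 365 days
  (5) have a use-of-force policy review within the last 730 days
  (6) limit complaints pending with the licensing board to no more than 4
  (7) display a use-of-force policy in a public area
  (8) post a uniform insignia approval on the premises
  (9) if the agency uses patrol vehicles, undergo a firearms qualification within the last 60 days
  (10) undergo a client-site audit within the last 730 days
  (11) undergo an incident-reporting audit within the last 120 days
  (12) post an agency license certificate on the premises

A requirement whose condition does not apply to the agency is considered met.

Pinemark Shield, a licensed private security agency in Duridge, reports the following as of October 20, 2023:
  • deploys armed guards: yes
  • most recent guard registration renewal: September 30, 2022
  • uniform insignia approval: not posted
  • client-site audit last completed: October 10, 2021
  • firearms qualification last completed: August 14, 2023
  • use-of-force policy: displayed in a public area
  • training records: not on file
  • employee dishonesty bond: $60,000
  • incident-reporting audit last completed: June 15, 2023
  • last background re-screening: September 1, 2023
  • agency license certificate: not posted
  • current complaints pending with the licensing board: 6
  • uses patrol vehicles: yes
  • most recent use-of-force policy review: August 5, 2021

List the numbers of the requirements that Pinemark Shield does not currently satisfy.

1. background re-screening 49 days ago vs limit 45 → not met
2. employee dishonesty bond $60,000 < $70,000 → not met
3. training records absent → not met
4. condition 'deploys armed guards' holds; guard registration renewal 385 days ago vs limit 365 → not met
5. use-of-force policy review 806 days ago vs limit 730 → not met
6. complaints pending with the licensing board 6 > 4 → not met
7. use-of-force policy present → met
8. uniform insignia approval absent → not met
9. condition 'uses patrol vehicles' holds; firearms qualification 67 days ago vs limit 60 → not met
10. client-site audit 740 days ago vs limit 730 → not met
11. incident-reporting audit 127 days ago vs limit 120 → not met
12. agency license certificate absent → not met
Not met: 1, 2, 3, 4, 5, 6, 8, 9, 10, 11, 12

1, 2, 3, 4, 5, 6, 8, 9, 10, 11, 12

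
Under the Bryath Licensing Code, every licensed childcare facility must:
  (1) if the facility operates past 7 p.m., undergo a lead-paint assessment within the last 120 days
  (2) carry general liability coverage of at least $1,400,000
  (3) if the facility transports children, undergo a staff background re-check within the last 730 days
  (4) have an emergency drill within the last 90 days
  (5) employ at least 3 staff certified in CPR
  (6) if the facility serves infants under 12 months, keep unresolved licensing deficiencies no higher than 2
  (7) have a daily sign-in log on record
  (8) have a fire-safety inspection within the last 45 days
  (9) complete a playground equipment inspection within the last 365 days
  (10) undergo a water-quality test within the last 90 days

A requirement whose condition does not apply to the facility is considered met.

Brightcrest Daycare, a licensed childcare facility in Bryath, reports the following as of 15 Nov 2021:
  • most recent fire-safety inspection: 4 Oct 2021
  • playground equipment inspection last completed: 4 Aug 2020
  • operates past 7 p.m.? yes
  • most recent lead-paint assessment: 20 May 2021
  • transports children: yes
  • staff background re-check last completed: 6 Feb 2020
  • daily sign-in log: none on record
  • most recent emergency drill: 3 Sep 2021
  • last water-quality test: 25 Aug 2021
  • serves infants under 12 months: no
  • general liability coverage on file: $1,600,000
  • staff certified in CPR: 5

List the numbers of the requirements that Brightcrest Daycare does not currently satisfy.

1. condition 'operates past 7 p.m.' holds; lead-paint assessment 179 days ago vs limit 120 → not met
2. general liability coverage $1,600,000 ≥ $1,400,000 → met
3. condition 'transports children' holds; staff background re-check 648 days ago vs limit 730 → met
4. emergency drill 73 days ago vs limit 90 → met
5. staff certified in CPR 5 ≥ 3 → met
6. condition 'serves infants under 12 months' does not hold → requirement n/a → met
7. daily sign-in log absent → not met
8. fire-safety inspection 42 days ago vs limit 45 → met
9. playground equipment inspection 468 days ago vs limit 365 → not met
10. water-quality test 82 days ago vs limit 90 → met
Not met: 1, 7, 9

1, 7, 9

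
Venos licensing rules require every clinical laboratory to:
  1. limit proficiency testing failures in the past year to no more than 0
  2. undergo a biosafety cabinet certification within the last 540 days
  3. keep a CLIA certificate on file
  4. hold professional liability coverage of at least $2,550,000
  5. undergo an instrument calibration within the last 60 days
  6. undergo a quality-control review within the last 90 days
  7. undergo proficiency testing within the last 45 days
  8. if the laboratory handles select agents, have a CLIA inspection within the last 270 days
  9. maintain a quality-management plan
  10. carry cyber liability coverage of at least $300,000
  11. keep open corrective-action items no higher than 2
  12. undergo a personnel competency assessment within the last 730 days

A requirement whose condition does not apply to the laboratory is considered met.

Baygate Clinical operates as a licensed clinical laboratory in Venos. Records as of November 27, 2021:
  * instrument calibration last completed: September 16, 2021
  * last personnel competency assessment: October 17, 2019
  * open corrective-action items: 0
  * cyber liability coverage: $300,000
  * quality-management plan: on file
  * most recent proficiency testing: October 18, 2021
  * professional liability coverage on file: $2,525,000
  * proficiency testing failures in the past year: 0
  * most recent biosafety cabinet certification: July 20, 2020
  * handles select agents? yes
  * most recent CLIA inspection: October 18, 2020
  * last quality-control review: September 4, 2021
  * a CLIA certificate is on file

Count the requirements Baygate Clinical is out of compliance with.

4

1. proficiency testing failures in the past year 0 ≤ 0 → met
2. biosafety cabinet certification 495 days ago vs limit 540 → met
3. CLIA certificate present → met
4. professional liability coverage $2,525,000 < $2,550,000 → not met
5. instrument calibration 72 days ago vs limit 60 → not met
6. quality-control review 84 days ago vs limit 90 → met
7. proficiency testing 40 days ago vs limit 45 → met
8. condition 'handles select agents' holds; CLIA inspection 405 days ago vs limit 270 → not met
9. quality-management plan present → met
10. cyber liability coverage $300,000 ≥ $300,000 → met
11. open corrective-action items 0 ≤ 2 → met
12. personnel competency assessment 772 days ago vs limit 730 → not met
Not met: 4 of 12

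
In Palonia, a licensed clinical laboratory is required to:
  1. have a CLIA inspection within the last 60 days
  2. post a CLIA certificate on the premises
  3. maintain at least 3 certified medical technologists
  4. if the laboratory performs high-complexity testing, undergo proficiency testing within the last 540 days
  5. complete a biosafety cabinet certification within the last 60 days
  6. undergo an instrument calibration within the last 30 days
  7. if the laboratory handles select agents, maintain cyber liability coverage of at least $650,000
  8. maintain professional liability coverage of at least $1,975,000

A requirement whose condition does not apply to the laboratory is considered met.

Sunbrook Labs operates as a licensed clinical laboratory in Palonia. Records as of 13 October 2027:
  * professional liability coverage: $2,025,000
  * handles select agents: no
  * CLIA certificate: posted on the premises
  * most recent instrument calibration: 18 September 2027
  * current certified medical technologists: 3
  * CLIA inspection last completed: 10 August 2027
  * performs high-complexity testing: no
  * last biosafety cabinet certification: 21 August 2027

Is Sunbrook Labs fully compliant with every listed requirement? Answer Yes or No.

1. CLIA inspection 64 days ago vs limit 60 → not met
2. CLIA certificate present → met
3. certified medical technologists 3 ≥ 3 → met
4. condition 'performs high-complexity testing' does not hold → requirement n/a → met
5. biosafety cabinet certification 53 days ago vs limit 60 → met
6. instrument calibration 25 days ago vs limit 30 → met
7. condition 'handles select agents' does not hold → requirement n/a → met
8. professional liability coverage $2,025,000 ≥ $1,975,000 → met
Not met: 1

No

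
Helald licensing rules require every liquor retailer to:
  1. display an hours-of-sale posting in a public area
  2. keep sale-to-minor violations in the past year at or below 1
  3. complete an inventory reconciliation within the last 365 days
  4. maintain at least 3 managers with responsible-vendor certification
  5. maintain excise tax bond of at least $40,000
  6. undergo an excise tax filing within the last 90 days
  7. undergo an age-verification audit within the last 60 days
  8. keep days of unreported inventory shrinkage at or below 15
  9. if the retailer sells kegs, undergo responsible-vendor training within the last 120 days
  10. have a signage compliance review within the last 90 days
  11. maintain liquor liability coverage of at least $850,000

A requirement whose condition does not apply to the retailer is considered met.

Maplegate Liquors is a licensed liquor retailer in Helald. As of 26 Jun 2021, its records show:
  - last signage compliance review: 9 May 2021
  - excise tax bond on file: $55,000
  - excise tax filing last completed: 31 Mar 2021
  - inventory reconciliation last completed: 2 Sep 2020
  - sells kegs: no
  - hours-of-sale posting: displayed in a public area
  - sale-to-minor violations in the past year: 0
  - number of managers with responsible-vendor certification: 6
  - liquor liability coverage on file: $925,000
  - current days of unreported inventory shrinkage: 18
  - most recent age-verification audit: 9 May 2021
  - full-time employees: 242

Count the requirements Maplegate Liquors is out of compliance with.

1. hours-of-sale posting present → met
2. sale-to-minor violations in the past year 0 ≤ 1 → met
3. inventory reconciliation 297 days ago vs limit 365 → met
4. managers with responsible-vendor certification 6 ≥ 3 → met
5. excise tax bond $55,000 ≥ $40,000 → met
6. excise tax filing 87 days ago vs limit 90 → met
7. age-verification audit 48 days ago vs limit 60 → met
8. days of unreported inventory shrinkage 18 > 15 → not met
9. condition 'sells kegs' does not hold → requirement n/a → met
10. signage compliance review 48 days ago vs limit 90 → met
11. liquor liability coverage $925,000 ≥ $850,000 → met
Not met: 1 of 11

1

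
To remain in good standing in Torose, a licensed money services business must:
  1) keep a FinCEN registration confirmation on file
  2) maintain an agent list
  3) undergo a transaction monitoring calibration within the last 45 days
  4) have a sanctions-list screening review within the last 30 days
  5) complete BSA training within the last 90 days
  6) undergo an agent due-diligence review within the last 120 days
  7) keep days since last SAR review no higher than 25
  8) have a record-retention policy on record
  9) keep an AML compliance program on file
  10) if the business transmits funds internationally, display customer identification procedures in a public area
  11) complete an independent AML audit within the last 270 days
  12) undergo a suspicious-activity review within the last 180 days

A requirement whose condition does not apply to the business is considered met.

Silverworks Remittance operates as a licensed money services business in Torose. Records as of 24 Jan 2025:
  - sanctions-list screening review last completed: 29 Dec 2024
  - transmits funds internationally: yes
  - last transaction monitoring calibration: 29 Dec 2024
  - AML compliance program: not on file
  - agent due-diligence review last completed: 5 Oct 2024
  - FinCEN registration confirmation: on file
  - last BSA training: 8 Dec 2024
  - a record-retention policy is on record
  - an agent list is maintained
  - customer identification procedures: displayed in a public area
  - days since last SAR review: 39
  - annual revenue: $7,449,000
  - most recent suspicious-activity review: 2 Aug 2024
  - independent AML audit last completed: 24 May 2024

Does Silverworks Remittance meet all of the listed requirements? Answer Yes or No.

No

1. FinCEN registration confirmation present → met
2. agent list present → met
3. transaction monitoring calibration 26 days ago vs limit 45 → met
4. sanctions-list screening review 26 days ago vs limit 30 → met
5. BSA training 47 days ago vs limit 90 → met
6. agent due-diligence review 111 days ago vs limit 120 → met
7. days since last SAR review 39 > 25 → not met
8. record-retention policy present → met
9. AML compliance program absent → not met
10. condition 'transmits funds internationally' holds; customer identification procedures present → met
11. independent AML audit 245 days ago vs limit 270 → met
12. suspicious-activity review 175 days ago vs limit 180 → met
Not met: 7, 9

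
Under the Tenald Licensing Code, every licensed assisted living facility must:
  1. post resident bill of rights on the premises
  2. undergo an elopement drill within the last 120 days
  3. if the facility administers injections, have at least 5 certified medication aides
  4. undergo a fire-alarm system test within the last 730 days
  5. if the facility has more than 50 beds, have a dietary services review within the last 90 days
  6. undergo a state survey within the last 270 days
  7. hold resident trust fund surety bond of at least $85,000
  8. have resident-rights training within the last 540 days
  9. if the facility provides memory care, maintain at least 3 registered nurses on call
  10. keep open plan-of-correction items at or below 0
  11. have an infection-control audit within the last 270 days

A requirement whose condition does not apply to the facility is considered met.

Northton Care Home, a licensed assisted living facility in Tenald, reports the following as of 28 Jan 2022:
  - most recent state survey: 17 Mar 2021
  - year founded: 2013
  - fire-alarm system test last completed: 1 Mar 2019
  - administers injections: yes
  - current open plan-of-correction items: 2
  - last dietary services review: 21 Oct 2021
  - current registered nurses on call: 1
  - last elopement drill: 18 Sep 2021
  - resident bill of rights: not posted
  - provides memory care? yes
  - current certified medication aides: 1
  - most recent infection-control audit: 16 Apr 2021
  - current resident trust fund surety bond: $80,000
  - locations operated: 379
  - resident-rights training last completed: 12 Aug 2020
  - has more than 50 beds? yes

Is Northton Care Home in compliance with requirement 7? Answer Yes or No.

No

7. resident trust fund surety bond $80,000 < $85,000 → not met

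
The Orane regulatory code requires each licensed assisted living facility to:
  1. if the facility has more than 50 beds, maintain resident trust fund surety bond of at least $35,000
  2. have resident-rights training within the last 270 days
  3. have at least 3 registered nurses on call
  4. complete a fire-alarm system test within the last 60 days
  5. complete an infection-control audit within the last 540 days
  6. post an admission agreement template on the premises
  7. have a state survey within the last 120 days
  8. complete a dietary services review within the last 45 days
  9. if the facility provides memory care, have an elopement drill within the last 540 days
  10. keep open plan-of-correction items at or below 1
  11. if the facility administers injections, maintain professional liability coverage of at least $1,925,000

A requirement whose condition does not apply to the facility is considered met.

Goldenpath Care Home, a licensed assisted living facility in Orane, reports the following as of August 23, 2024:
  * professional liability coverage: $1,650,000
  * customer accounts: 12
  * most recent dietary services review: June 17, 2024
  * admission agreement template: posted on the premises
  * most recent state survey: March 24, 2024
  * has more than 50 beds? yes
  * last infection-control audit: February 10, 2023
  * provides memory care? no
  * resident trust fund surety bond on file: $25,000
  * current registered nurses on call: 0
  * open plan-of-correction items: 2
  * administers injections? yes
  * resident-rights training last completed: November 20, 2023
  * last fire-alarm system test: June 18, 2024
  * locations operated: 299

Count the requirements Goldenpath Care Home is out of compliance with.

9

1. condition 'has more than 50 beds' holds; resident trust fund surety bond $25,000 < $35,000 → not met
2. resident-rights training 277 days ago vs limit 270 → not met
3. registered nurses on call 0 < 3 → not met
4. fire-alarm system test 66 days ago vs limit 60 → not met
5. infection-control audit 560 days ago vs limit 540 → not met
6. admission agreement template present → met
7. state survey 152 days ago vs limit 120 → not met
8. dietary services review 67 days ago vs limit 45 → not met
9. condition 'provides memory care' does not hold → requirement n/a → met
10. open plan-of-correction items 2 > 1 → not met
11. condition 'administers injections' holds; professional liability coverage $1,650,000 < $1,925,000 → not met
Not met: 9 of 11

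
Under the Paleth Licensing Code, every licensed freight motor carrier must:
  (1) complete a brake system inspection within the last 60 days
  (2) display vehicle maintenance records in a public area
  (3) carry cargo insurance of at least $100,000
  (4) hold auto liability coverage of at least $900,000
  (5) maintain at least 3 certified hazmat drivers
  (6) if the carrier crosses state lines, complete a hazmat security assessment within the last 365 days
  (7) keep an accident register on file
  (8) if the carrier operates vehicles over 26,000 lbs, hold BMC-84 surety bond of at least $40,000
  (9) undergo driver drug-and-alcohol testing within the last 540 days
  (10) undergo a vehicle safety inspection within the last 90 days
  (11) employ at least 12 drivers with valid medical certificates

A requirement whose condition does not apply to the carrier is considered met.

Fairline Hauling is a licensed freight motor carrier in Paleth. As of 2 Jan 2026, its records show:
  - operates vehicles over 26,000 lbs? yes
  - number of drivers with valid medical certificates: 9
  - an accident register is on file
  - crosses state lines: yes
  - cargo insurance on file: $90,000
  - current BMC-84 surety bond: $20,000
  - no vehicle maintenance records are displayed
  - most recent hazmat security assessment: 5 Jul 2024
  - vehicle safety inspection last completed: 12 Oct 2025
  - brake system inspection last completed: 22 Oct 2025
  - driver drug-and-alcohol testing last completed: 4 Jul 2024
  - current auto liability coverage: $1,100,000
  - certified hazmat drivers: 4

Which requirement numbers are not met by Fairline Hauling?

1. brake system inspection 72 days ago vs limit 60 → not met
2. vehicle maintenance records absent → not met
3. cargo insurance $90,000 < $100,000 → not met
4. auto liability coverage $1,100,000 ≥ $900,000 → met
5. certified hazmat drivers 4 ≥ 3 → met
6. condition 'crosses state lines' holds; hazmat security assessment 546 days ago vs limit 365 → not met
7. accident register present → met
8. condition 'operates vehicles over 26,000 lbs' holds; BMC-84 surety bond $20,000 < $40,000 → not met
9. driver drug-and-alcohol testing 547 days ago vs limit 540 → not met
10. vehicle safety inspection 82 days ago vs limit 90 → met
11. drivers with valid medical certificates 9 < 12 → not met
Not met: 1, 2, 3, 6, 8, 9, 11

1, 2, 3, 6, 8, 9, 11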